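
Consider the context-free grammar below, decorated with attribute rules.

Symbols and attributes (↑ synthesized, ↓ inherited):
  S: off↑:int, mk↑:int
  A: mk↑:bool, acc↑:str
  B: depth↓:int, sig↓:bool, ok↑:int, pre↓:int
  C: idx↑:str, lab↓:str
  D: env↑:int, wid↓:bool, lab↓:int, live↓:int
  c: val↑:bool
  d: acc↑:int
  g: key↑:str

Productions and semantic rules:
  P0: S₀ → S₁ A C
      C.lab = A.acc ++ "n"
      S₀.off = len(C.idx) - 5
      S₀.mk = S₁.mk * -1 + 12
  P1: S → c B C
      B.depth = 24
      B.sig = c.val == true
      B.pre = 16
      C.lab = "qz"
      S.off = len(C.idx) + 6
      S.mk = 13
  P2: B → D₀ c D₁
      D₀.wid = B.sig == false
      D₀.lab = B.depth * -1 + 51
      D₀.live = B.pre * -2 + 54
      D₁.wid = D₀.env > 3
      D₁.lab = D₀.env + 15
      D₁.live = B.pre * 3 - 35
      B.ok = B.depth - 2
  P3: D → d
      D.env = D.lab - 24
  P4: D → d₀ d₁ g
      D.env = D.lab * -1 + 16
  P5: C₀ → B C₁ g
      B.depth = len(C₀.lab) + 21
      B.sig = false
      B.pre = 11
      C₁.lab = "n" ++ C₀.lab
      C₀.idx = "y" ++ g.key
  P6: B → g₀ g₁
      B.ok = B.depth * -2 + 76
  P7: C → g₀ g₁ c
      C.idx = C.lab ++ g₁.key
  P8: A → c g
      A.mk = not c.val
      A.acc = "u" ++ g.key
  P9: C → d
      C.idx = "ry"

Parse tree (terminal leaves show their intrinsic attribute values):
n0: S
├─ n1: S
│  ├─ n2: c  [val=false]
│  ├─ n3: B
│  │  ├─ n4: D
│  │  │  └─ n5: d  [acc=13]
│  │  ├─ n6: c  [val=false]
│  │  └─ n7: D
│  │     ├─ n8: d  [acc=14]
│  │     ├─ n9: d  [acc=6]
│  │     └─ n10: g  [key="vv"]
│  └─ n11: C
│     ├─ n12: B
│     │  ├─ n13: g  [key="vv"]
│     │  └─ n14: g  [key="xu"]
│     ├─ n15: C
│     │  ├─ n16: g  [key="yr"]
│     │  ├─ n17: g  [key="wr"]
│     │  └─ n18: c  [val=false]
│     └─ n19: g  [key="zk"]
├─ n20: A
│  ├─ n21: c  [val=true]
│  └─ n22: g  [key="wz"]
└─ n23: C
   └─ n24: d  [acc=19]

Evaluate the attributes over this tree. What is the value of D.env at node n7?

1. n2.val = false  [terminal]
2. n3.depth = 24  [24]
3. n3.sig = false  [c.val == true]
4. n3.pre = 16  [16]
5. n4.wid = true  [B.sig == false]
6. n4.lab = 27  [B.depth * -1 + 51]
7. n4.live = 22  [B.pre * -2 + 54]
8. n5.acc = 13  [terminal]
9. n4.env = 3  [D.lab - 24]
10. n6.val = false  [terminal]
11. n7.wid = false  [D₀.env > 3]
12. n7.lab = 18  [D₀.env + 15]
13. n7.live = 13  [B.pre * 3 - 35]
14. n8.acc = 14  [terminal]
15. n9.acc = 6  [terminal]
16. n10.key = "vv"  [terminal]
17. n7.env = -2  [D.lab * -1 + 16]
18. n3.ok = 22  [B.depth - 2]
19. n11.lab = "qz"  ["qz"]
20. n12.depth = 23  [len(C₀.lab) + 21]
21. n12.sig = false  [false]
22. n12.pre = 11  [11]
23. n13.key = "vv"  [terminal]
24. n14.key = "xu"  [terminal]
25. n12.ok = 30  [B.depth * -2 + 76]
26. n15.lab = "nqz"  ["n" ++ C₀.lab]
27. n16.key = "yr"  [terminal]
28. n17.key = "wr"  [terminal]
29. n18.val = false  [terminal]
30. n15.idx = "nqzwr"  [C.lab ++ g₁.key]
31. n19.key = "zk"  [terminal]
32. n11.idx = "yzk"  ["y" ++ g.key]
33. n1.off = 9  [len(C.idx) + 6]
34. n1.mk = 13  [13]
35. n21.val = true  [terminal]
36. n22.key = "wz"  [terminal]
37. n20.mk = false  [not c.val]
38. n20.acc = "uwz"  ["u" ++ g.key]
39. n23.lab = "uwzn"  [A.acc ++ "n"]
40. n24.acc = 19  [terminal]
41. n23.idx = "ry"  ["ry"]
42. n0.off = -3  [len(C.idx) - 5]
43. n0.mk = -1  [S₁.mk * -1 + 12]

-2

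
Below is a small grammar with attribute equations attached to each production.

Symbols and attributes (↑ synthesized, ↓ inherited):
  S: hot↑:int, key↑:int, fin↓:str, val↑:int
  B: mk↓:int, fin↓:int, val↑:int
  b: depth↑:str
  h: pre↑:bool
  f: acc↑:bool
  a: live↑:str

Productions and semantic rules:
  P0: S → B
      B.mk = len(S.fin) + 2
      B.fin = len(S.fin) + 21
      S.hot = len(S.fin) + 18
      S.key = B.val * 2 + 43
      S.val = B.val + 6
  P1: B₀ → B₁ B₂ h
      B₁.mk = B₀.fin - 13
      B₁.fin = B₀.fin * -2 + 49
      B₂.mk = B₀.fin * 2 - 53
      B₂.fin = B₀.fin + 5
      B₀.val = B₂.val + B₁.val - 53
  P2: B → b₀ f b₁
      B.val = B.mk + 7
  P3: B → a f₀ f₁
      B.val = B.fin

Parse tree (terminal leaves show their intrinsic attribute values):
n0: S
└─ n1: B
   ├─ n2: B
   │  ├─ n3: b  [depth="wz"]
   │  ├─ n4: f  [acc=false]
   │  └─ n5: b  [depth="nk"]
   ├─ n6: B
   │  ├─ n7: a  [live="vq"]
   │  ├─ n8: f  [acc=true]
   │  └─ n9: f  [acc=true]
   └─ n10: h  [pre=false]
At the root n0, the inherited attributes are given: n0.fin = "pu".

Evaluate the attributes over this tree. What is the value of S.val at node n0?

1. n0.fin = "pu"  [given at root]
2. n1.mk = 4  [len(S.fin) + 2]
3. n1.fin = 23  [len(S.fin) + 21]
4. n2.mk = 10  [B₀.fin - 13]
5. n2.fin = 3  [B₀.fin * -2 + 49]
6. n3.depth = "wz"  [terminal]
7. n4.acc = false  [terminal]
8. n5.depth = "nk"  [terminal]
9. n2.val = 17  [B.mk + 7]
10. n6.mk = -7  [B₀.fin * 2 - 53]
11. n6.fin = 28  [B₀.fin + 5]
12. n7.live = "vq"  [terminal]
13. n8.acc = true  [terminal]
14. n9.acc = true  [terminal]
15. n6.val = 28  [B.fin]
16. n10.pre = false  [terminal]
17. n1.val = -8  [B₂.val + B₁.val - 53]
18. n0.hot = 20  [len(S.fin) + 18]
19. n0.key = 27  [B.val * 2 + 43]
20. n0.val = -2  [B.val + 6]

-2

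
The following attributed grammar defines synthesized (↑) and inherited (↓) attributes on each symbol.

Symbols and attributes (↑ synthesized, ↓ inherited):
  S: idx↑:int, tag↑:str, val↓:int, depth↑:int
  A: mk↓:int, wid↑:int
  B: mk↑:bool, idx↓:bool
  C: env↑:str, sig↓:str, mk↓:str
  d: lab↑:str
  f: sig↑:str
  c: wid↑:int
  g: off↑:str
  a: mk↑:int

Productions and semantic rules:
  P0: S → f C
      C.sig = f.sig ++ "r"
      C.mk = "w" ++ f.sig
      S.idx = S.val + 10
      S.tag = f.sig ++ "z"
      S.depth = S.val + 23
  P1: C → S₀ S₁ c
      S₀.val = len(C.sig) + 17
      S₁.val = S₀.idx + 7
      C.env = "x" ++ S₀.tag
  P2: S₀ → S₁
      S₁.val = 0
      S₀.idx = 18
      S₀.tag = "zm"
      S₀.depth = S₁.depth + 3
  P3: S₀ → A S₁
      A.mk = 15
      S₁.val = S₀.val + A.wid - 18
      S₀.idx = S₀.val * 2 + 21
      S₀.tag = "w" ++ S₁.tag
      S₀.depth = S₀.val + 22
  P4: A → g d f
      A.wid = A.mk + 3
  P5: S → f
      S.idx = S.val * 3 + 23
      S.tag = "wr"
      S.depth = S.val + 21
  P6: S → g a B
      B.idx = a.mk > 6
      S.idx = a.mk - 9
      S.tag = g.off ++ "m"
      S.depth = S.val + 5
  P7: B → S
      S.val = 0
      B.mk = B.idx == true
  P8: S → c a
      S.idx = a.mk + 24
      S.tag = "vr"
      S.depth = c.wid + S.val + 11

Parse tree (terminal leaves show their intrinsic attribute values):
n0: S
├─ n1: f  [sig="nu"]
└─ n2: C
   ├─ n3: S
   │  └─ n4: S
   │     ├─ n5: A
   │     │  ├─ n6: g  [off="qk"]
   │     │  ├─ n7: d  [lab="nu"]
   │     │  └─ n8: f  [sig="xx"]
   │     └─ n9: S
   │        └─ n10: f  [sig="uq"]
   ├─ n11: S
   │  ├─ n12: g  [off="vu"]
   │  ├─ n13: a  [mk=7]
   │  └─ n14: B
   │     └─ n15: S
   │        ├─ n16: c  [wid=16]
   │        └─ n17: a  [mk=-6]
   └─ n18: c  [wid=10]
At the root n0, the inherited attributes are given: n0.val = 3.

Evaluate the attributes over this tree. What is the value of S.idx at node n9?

23

1. n0.val = 3  [given at root]
2. n1.sig = "nu"  [terminal]
3. n2.sig = "nur"  [f.sig ++ "r"]
4. n2.mk = "wnu"  ["w" ++ f.sig]
5. n3.val = 20  [len(C.sig) + 17]
6. n4.val = 0  [0]
7. n5.mk = 15  [15]
8. n6.off = "qk"  [terminal]
9. n7.lab = "nu"  [terminal]
10. n8.sig = "xx"  [terminal]
11. n5.wid = 18  [A.mk + 3]
12. n9.val = 0  [S₀.val + A.wid - 18]
13. n10.sig = "uq"  [terminal]
14. n9.idx = 23  [S.val * 3 + 23]
15. n9.tag = "wr"  ["wr"]
16. n9.depth = 21  [S.val + 21]
17. n4.idx = 21  [S₀.val * 2 + 21]
18. n4.tag = "wwr"  ["w" ++ S₁.tag]
19. n4.depth = 22  [S₀.val + 22]
20. n3.idx = 18  [18]
21. n3.tag = "zm"  ["zm"]
22. n3.depth = 25  [S₁.depth + 3]
23. n11.val = 25  [S₀.idx + 7]
24. n12.off = "vu"  [terminal]
25. n13.mk = 7  [terminal]
26. n14.idx = true  [a.mk > 6]
27. n15.val = 0  [0]
28. n16.wid = 16  [terminal]
29. n17.mk = -6  [terminal]
30. n15.idx = 18  [a.mk + 24]
31. n15.tag = "vr"  ["vr"]
32. n15.depth = 27  [c.wid + S.val + 11]
33. n14.mk = true  [B.idx == true]
34. n11.idx = -2  [a.mk - 9]
35. n11.tag = "vum"  [g.off ++ "m"]
36. n11.depth = 30  [S.val + 5]
37. n18.wid = 10  [terminal]
38. n2.env = "xzm"  ["x" ++ S₀.tag]
39. n0.idx = 13  [S.val + 10]
40. n0.tag = "nuz"  [f.sig ++ "z"]
41. n0.depth = 26  [S.val + 23]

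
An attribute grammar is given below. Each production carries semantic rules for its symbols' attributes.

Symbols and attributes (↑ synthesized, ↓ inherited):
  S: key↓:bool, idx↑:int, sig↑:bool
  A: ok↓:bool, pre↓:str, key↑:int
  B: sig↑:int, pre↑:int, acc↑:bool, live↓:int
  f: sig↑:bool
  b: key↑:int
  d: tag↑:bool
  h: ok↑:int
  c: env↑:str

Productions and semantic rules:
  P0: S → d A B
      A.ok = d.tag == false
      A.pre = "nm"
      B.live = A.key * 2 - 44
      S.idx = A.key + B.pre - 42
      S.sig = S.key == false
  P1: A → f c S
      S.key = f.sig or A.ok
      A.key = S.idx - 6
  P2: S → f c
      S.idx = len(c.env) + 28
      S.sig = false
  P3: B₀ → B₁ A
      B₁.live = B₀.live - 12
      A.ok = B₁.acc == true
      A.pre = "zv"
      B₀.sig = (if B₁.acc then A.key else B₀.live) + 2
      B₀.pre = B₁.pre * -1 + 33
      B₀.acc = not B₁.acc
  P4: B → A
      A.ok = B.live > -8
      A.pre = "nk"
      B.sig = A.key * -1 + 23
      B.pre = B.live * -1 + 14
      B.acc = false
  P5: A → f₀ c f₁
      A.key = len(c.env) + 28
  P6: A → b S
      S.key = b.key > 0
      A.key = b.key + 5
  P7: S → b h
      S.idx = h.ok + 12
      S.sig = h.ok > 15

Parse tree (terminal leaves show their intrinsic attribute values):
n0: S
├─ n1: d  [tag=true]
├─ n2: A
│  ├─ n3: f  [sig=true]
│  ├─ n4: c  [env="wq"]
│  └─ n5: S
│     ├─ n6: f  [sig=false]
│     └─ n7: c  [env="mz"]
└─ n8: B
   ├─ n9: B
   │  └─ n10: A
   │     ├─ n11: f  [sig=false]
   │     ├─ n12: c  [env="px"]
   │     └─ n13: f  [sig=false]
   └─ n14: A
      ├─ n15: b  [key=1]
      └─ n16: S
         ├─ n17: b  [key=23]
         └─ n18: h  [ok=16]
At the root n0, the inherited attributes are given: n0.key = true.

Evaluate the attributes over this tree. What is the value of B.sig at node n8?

1. n0.key = true  [given at root]
2. n1.tag = true  [terminal]
3. n2.ok = false  [d.tag == false]
4. n2.pre = "nm"  ["nm"]
5. n3.sig = true  [terminal]
6. n4.env = "wq"  [terminal]
7. n5.key = true  [f.sig or A.ok]
8. n6.sig = false  [terminal]
9. n7.env = "mz"  [terminal]
10. n5.idx = 30  [len(c.env) + 28]
11. n5.sig = false  [false]
12. n2.key = 24  [S.idx - 6]
13. n8.live = 4  [A.key * 2 - 44]
14. n9.live = -8  [B₀.live - 12]
15. n10.ok = false  [B.live > -8]
16. n10.pre = "nk"  ["nk"]
17. n11.sig = false  [terminal]
18. n12.env = "px"  [terminal]
19. n13.sig = false  [terminal]
20. n10.key = 30  [len(c.env) + 28]
21. n9.sig = -7  [A.key * -1 + 23]
22. n9.pre = 22  [B.live * -1 + 14]
23. n9.acc = false  [false]
24. n14.ok = false  [B₁.acc == true]
25. n14.pre = "zv"  ["zv"]
26. n15.key = 1  [terminal]
27. n16.key = true  [b.key > 0]
28. n17.key = 23  [terminal]
29. n18.ok = 16  [terminal]
30. n16.idx = 28  [h.ok + 12]
31. n16.sig = true  [h.ok > 15]
32. n14.key = 6  [b.key + 5]
33. n8.sig = 6  [(if B₁.acc then A.key else B₀.live) + 2]
34. n8.pre = 11  [B₁.pre * -1 + 33]
35. n8.acc = true  [not B₁.acc]
36. n0.idx = -7  [A.key + B.pre - 42]
37. n0.sig = false  [S.key == false]

6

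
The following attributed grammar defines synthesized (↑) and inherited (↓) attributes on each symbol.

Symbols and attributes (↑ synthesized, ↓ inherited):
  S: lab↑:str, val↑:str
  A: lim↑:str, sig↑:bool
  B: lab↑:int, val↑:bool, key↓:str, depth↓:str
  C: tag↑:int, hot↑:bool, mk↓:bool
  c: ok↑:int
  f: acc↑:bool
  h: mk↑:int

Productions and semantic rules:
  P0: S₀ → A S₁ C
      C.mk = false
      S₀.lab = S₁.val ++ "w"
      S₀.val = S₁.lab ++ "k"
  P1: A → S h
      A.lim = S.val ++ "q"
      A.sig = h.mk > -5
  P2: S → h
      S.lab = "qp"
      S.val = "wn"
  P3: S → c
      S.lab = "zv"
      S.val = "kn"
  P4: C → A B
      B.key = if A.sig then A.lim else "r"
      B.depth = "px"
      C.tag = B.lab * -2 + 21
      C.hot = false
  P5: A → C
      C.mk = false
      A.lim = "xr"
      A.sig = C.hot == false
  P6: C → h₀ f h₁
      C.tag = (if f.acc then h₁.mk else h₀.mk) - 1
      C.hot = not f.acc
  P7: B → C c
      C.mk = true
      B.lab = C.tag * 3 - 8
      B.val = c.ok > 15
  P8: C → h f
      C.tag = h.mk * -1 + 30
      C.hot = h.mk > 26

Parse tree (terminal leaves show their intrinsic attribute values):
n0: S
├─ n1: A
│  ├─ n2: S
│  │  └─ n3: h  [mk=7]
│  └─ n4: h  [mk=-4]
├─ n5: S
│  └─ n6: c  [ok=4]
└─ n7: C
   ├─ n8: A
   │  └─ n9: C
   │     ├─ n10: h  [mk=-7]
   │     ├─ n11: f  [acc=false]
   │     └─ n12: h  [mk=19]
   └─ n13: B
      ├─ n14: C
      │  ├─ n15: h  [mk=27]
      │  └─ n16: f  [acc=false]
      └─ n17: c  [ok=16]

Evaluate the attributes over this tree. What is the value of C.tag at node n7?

1. n3.mk = 7  [terminal]
2. n2.lab = "qp"  ["qp"]
3. n2.val = "wn"  ["wn"]
4. n4.mk = -4  [terminal]
5. n1.lim = "wnq"  [S.val ++ "q"]
6. n1.sig = true  [h.mk > -5]
7. n6.ok = 4  [terminal]
8. n5.lab = "zv"  ["zv"]
9. n5.val = "kn"  ["kn"]
10. n7.mk = false  [false]
11. n9.mk = false  [false]
12. n10.mk = -7  [terminal]
13. n11.acc = false  [terminal]
14. n12.mk = 19  [terminal]
15. n9.tag = -8  [(if f.acc then h₁.mk else h₀.mk) - 1]
16. n9.hot = true  [not f.acc]
17. n8.lim = "xr"  ["xr"]
18. n8.sig = false  [C.hot == false]
19. n13.key = "r"  [if A.sig then A.lim else "r"]
20. n13.depth = "px"  ["px"]
21. n14.mk = true  [true]
22. n15.mk = 27  [terminal]
23. n16.acc = false  [terminal]
24. n14.tag = 3  [h.mk * -1 + 30]
25. n14.hot = true  [h.mk > 26]
26. n17.ok = 16  [terminal]
27. n13.lab = 1  [C.tag * 3 - 8]
28. n13.val = true  [c.ok > 15]
29. n7.tag = 19  [B.lab * -2 + 21]
30. n7.hot = false  [false]
31. n0.lab = "knw"  [S₁.val ++ "w"]
32. n0.val = "zvk"  [S₁.lab ++ "k"]

19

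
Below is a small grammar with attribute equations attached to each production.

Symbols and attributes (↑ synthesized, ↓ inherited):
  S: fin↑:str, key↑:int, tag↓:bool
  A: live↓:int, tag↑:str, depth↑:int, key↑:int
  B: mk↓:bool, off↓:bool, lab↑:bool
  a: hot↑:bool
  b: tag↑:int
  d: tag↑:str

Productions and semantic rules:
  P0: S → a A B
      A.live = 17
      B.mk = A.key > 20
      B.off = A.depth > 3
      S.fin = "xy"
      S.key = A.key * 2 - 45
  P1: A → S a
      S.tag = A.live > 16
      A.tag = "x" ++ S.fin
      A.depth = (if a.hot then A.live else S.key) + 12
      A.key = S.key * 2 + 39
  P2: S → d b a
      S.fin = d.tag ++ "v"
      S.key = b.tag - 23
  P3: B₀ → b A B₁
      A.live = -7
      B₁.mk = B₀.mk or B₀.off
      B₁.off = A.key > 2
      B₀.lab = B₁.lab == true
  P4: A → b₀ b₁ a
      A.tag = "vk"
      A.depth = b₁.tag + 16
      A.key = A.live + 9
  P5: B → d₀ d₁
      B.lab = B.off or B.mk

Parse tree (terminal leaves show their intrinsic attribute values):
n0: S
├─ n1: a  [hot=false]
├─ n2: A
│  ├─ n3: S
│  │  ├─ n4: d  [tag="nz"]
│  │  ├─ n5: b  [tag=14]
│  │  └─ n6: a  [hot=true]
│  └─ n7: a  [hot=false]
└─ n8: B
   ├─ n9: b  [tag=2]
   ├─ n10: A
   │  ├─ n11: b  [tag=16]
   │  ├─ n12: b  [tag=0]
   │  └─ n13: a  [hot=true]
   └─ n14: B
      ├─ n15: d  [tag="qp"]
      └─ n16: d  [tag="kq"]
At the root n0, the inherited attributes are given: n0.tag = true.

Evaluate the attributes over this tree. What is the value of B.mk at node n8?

1. n0.tag = true  [given at root]
2. n1.hot = false  [terminal]
3. n2.live = 17  [17]
4. n3.tag = true  [A.live > 16]
5. n4.tag = "nz"  [terminal]
6. n5.tag = 14  [terminal]
7. n6.hot = true  [terminal]
8. n3.fin = "nzv"  [d.tag ++ "v"]
9. n3.key = -9  [b.tag - 23]
10. n7.hot = false  [terminal]
11. n2.tag = "xnzv"  ["x" ++ S.fin]
12. n2.depth = 3  [(if a.hot then A.live else S.key) + 12]
13. n2.key = 21  [S.key * 2 + 39]
14. n8.mk = true  [A.key > 20]
15. n8.off = false  [A.depth > 3]
16. n9.tag = 2  [terminal]
17. n10.live = -7  [-7]
18. n11.tag = 16  [terminal]
19. n12.tag = 0  [terminal]
20. n13.hot = true  [terminal]
21. n10.tag = "vk"  ["vk"]
22. n10.depth = 16  [b₁.tag + 16]
23. n10.key = 2  [A.live + 9]
24. n14.mk = true  [B₀.mk or B₀.off]
25. n14.off = false  [A.key > 2]
26. n15.tag = "qp"  [terminal]
27. n16.tag = "kq"  [terminal]
28. n14.lab = true  [B.off or B.mk]
29. n8.lab = true  [B₁.lab == true]
30. n0.fin = "xy"  ["xy"]
31. n0.key = -3  [A.key * 2 - 45]

true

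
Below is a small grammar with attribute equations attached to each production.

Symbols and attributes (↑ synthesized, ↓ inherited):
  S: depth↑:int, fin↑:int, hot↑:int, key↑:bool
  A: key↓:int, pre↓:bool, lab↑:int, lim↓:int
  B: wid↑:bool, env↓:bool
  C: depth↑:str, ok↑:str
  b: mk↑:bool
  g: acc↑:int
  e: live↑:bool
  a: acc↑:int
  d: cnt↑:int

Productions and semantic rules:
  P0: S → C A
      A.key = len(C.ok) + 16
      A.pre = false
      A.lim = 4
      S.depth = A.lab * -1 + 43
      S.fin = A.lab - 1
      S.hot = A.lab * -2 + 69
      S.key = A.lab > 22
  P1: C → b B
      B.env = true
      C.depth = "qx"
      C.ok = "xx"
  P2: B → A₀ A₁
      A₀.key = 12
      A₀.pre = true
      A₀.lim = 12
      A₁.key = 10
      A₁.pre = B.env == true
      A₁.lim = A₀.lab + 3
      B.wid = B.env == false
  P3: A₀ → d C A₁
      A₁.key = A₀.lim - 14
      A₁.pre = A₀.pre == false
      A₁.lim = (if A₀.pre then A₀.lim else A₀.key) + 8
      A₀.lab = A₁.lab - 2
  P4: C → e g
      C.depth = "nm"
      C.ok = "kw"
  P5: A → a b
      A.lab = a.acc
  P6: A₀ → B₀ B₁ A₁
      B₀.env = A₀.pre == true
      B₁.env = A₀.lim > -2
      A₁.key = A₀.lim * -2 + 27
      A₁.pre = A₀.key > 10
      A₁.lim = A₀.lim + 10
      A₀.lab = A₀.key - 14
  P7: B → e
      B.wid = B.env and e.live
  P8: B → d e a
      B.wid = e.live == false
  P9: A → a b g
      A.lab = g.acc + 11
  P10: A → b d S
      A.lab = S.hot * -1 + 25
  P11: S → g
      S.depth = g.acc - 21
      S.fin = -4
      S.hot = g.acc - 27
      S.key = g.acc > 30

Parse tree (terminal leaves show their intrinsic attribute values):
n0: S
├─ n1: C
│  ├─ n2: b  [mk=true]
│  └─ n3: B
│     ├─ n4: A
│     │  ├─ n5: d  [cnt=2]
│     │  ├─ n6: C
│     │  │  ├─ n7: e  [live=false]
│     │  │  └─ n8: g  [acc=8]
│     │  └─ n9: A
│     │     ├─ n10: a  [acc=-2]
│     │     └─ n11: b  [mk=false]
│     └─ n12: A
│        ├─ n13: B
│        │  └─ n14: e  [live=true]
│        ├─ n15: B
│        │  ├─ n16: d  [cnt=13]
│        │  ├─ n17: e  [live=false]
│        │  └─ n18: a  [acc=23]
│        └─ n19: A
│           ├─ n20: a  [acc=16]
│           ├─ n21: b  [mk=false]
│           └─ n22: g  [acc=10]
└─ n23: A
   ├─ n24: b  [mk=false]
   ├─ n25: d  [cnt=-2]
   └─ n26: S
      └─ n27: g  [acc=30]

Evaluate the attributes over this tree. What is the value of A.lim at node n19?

1. n2.mk = true  [terminal]
2. n3.env = true  [true]
3. n4.key = 12  [12]
4. n4.pre = true  [true]
5. n4.lim = 12  [12]
6. n5.cnt = 2  [terminal]
7. n7.live = false  [terminal]
8. n8.acc = 8  [terminal]
9. n6.depth = "nm"  ["nm"]
10. n6.ok = "kw"  ["kw"]
11. n9.key = -2  [A₀.lim - 14]
12. n9.pre = false  [A₀.pre == false]
13. n9.lim = 20  [(if A₀.pre then A₀.lim else A₀.key) + 8]
14. n10.acc = -2  [terminal]
15. n11.mk = false  [terminal]
16. n9.lab = -2  [a.acc]
17. n4.lab = -4  [A₁.lab - 2]
18. n12.key = 10  [10]
19. n12.pre = true  [B.env == true]
20. n12.lim = -1  [A₀.lab + 3]
21. n13.env = true  [A₀.pre == true]
22. n14.live = true  [terminal]
23. n13.wid = true  [B.env and e.live]
24. n15.env = true  [A₀.lim > -2]
25. n16.cnt = 13  [terminal]
26. n17.live = false  [terminal]
27. n18.acc = 23  [terminal]
28. n15.wid = true  [e.live == false]
29. n19.key = 29  [A₀.lim * -2 + 27]
30. n19.pre = false  [A₀.key > 10]
31. n19.lim = 9  [A₀.lim + 10]
32. n20.acc = 16  [terminal]
33. n21.mk = false  [terminal]
34. n22.acc = 10  [terminal]
35. n19.lab = 21  [g.acc + 11]
36. n12.lab = -4  [A₀.key - 14]
37. n3.wid = false  [B.env == false]
38. n1.depth = "qx"  ["qx"]
39. n1.ok = "xx"  ["xx"]
40. n23.key = 18  [len(C.ok) + 16]
41. n23.pre = false  [false]
42. n23.lim = 4  [4]
43. n24.mk = false  [terminal]
44. n25.cnt = -2  [terminal]
45. n27.acc = 30  [terminal]
46. n26.depth = 9  [g.acc - 21]
47. n26.fin = -4  [-4]
48. n26.hot = 3  [g.acc - 27]
49. n26.key = false  [g.acc > 30]
50. n23.lab = 22  [S.hot * -1 + 25]
51. n0.depth = 21  [A.lab * -1 + 43]
52. n0.fin = 21  [A.lab - 1]
53. n0.hot = 25  [A.lab * -2 + 69]
54. n0.key = false  [A.lab > 22]

9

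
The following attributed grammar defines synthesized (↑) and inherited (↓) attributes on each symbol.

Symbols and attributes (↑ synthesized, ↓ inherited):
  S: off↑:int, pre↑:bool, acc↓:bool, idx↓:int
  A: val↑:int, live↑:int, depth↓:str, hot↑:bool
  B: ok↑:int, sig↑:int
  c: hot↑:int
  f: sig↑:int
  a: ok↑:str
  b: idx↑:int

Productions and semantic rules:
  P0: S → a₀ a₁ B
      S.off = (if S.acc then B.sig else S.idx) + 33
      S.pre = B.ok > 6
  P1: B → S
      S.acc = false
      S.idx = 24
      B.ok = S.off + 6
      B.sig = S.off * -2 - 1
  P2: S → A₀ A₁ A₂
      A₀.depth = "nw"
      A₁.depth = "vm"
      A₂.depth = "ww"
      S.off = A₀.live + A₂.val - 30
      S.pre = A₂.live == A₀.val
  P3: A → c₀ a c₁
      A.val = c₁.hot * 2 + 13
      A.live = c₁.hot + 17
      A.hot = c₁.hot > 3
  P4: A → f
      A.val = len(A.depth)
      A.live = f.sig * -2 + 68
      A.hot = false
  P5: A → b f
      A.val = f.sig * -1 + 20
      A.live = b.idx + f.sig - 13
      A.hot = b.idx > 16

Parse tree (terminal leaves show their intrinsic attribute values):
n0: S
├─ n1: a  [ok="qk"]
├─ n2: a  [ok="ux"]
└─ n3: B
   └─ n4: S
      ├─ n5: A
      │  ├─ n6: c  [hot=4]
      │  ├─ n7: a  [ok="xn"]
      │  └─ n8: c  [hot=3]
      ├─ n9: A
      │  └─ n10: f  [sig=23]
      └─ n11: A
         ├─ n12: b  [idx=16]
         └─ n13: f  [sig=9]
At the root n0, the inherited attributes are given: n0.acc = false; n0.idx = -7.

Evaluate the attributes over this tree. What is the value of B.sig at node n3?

-3

1. n0.acc = false  [given at root]
2. n0.idx = -7  [given at root]
3. n1.ok = "qk"  [terminal]
4. n2.ok = "ux"  [terminal]
5. n4.acc = false  [false]
6. n4.idx = 24  [24]
7. n5.depth = "nw"  ["nw"]
8. n6.hot = 4  [terminal]
9. n7.ok = "xn"  [terminal]
10. n8.hot = 3  [terminal]
11. n5.val = 19  [c₁.hot * 2 + 13]
12. n5.live = 20  [c₁.hot + 17]
13. n5.hot = false  [c₁.hot > 3]
14. n9.depth = "vm"  ["vm"]
15. n10.sig = 23  [terminal]
16. n9.val = 2  [len(A.depth)]
17. n9.live = 22  [f.sig * -2 + 68]
18. n9.hot = false  [false]
19. n11.depth = "ww"  ["ww"]
20. n12.idx = 16  [terminal]
21. n13.sig = 9  [terminal]
22. n11.val = 11  [f.sig * -1 + 20]
23. n11.live = 12  [b.idx + f.sig - 13]
24. n11.hot = false  [b.idx > 16]
25. n4.off = 1  [A₀.live + A₂.val - 30]
26. n4.pre = false  [A₂.live == A₀.val]
27. n3.ok = 7  [S.off + 6]
28. n3.sig = -3  [S.off * -2 - 1]
29. n0.off = 26  [(if S.acc then B.sig else S.idx) + 33]
30. n0.pre = true  [B.ok > 6]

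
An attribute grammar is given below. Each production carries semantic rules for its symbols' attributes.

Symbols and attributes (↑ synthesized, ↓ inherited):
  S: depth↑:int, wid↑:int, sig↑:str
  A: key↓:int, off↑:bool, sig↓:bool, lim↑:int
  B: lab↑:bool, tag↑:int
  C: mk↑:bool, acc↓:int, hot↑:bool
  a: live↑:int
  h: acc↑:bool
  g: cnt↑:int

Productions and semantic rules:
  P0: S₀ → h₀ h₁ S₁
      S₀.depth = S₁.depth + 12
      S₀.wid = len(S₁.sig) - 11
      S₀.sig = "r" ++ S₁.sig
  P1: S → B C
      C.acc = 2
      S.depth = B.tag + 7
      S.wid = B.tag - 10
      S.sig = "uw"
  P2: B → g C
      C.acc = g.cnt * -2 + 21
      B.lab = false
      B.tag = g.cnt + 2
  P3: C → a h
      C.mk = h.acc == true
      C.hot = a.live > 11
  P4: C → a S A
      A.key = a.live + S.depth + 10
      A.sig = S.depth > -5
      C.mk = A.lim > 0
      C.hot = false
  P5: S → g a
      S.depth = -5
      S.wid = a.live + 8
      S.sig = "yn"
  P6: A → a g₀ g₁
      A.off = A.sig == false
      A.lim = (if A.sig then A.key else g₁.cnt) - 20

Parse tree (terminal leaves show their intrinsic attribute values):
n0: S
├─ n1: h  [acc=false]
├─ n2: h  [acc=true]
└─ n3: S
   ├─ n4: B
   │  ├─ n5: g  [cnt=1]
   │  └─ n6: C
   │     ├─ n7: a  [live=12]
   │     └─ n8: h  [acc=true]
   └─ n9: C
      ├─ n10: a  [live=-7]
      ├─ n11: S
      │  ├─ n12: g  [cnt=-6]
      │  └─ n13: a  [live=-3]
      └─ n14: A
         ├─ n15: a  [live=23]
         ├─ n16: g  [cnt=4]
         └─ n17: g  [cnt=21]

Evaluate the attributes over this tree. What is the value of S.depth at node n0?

1. n1.acc = false  [terminal]
2. n2.acc = true  [terminal]
3. n5.cnt = 1  [terminal]
4. n6.acc = 19  [g.cnt * -2 + 21]
5. n7.live = 12  [terminal]
6. n8.acc = true  [terminal]
7. n6.mk = true  [h.acc == true]
8. n6.hot = true  [a.live > 11]
9. n4.lab = false  [false]
10. n4.tag = 3  [g.cnt + 2]
11. n9.acc = 2  [2]
12. n10.live = -7  [terminal]
13. n12.cnt = -6  [terminal]
14. n13.live = -3  [terminal]
15. n11.depth = -5  [-5]
16. n11.wid = 5  [a.live + 8]
17. n11.sig = "yn"  ["yn"]
18. n14.key = -2  [a.live + S.depth + 10]
19. n14.sig = false  [S.depth > -5]
20. n15.live = 23  [terminal]
21. n16.cnt = 4  [terminal]
22. n17.cnt = 21  [terminal]
23. n14.off = true  [A.sig == false]
24. n14.lim = 1  [(if A.sig then A.key else g₁.cnt) - 20]
25. n9.mk = true  [A.lim > 0]
26. n9.hot = false  [false]
27. n3.depth = 10  [B.tag + 7]
28. n3.wid = -7  [B.tag - 10]
29. n3.sig = "uw"  ["uw"]
30. n0.depth = 22  [S₁.depth + 12]
31. n0.wid = -9  [len(S₁.sig) - 11]
32. n0.sig = "ruw"  ["r" ++ S₁.sig]

22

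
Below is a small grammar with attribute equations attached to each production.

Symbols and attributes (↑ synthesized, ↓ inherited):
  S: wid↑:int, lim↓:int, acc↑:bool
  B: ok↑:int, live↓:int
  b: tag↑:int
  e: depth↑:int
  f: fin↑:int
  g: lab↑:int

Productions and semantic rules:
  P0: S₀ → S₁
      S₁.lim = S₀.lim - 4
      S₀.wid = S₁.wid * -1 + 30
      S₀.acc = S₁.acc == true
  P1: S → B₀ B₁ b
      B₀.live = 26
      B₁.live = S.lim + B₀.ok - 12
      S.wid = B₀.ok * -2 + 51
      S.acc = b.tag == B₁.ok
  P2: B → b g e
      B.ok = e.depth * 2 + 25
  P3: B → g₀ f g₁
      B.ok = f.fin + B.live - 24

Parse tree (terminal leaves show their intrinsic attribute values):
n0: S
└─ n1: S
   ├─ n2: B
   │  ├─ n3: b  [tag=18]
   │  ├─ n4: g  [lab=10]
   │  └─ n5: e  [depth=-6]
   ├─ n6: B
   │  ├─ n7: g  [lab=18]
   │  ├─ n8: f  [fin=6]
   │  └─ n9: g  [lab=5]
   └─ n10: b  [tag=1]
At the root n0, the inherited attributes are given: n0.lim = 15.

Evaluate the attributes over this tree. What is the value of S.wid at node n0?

5

1. n0.lim = 15  [given at root]
2. n1.lim = 11  [S₀.lim - 4]
3. n2.live = 26  [26]
4. n3.tag = 18  [terminal]
5. n4.lab = 10  [terminal]
6. n5.depth = -6  [terminal]
7. n2.ok = 13  [e.depth * 2 + 25]
8. n6.live = 12  [S.lim + B₀.ok - 12]
9. n7.lab = 18  [terminal]
10. n8.fin = 6  [terminal]
11. n9.lab = 5  [terminal]
12. n6.ok = -6  [f.fin + B.live - 24]
13. n10.tag = 1  [terminal]
14. n1.wid = 25  [B₀.ok * -2 + 51]
15. n1.acc = false  [b.tag == B₁.ok]
16. n0.wid = 5  [S₁.wid * -1 + 30]
17. n0.acc = false  [S₁.acc == true]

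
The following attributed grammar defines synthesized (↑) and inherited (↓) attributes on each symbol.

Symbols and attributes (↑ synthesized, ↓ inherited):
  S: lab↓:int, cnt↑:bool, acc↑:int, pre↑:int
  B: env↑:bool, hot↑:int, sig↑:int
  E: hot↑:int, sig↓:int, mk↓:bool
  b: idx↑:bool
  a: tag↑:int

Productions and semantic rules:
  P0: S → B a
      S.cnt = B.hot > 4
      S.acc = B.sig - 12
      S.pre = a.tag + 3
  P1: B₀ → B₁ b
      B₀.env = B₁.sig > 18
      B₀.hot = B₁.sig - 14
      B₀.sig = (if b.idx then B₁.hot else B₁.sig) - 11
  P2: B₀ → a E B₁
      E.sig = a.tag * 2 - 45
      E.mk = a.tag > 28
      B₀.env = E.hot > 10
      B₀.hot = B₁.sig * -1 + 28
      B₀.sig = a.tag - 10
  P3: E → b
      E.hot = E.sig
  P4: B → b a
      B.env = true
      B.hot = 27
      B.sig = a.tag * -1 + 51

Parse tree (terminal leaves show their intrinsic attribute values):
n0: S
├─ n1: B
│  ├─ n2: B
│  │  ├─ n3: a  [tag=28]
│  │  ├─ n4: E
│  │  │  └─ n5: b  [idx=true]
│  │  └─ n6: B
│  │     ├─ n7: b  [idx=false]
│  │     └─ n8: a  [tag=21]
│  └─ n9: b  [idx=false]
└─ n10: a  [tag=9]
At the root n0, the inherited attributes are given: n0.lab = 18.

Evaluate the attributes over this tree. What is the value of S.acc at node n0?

1. n0.lab = 18  [given at root]
2. n3.tag = 28  [terminal]
3. n4.sig = 11  [a.tag * 2 - 45]
4. n4.mk = false  [a.tag > 28]
5. n5.idx = true  [terminal]
6. n4.hot = 11  [E.sig]
7. n7.idx = false  [terminal]
8. n8.tag = 21  [terminal]
9. n6.env = true  [true]
10. n6.hot = 27  [27]
11. n6.sig = 30  [a.tag * -1 + 51]
12. n2.env = true  [E.hot > 10]
13. n2.hot = -2  [B₁.sig * -1 + 28]
14. n2.sig = 18  [a.tag - 10]
15. n9.idx = false  [terminal]
16. n1.env = false  [B₁.sig > 18]
17. n1.hot = 4  [B₁.sig - 14]
18. n1.sig = 7  [(if b.idx then B₁.hot else B₁.sig) - 11]
19. n10.tag = 9  [terminal]
20. n0.cnt = false  [B.hot > 4]
21. n0.acc = -5  [B.sig - 12]
22. n0.pre = 12  [a.tag + 3]

-5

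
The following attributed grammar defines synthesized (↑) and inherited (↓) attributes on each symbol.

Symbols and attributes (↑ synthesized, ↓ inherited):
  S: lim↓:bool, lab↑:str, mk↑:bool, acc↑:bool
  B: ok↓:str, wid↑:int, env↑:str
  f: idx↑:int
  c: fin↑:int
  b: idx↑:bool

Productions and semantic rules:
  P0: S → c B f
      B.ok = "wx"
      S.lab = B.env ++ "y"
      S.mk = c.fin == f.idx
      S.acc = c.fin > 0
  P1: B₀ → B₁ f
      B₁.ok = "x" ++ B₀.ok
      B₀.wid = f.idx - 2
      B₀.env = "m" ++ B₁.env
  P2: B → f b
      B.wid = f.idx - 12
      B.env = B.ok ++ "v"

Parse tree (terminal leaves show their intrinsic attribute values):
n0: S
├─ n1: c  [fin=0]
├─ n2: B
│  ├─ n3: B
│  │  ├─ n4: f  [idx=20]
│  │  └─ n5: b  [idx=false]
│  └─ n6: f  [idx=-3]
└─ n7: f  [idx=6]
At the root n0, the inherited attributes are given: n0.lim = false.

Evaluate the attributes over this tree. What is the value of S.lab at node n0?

1. n0.lim = false  [given at root]
2. n1.fin = 0  [terminal]
3. n2.ok = "wx"  ["wx"]
4. n3.ok = "xwx"  ["x" ++ B₀.ok]
5. n4.idx = 20  [terminal]
6. n5.idx = false  [terminal]
7. n3.wid = 8  [f.idx - 12]
8. n3.env = "xwxv"  [B.ok ++ "v"]
9. n6.idx = -3  [terminal]
10. n2.wid = -5  [f.idx - 2]
11. n2.env = "mxwxv"  ["m" ++ B₁.env]
12. n7.idx = 6  [terminal]
13. n0.lab = "mxwxvy"  [B.env ++ "y"]
14. n0.mk = false  [c.fin == f.idx]
15. n0.acc = false  [c.fin > 0]

"mxwxvy"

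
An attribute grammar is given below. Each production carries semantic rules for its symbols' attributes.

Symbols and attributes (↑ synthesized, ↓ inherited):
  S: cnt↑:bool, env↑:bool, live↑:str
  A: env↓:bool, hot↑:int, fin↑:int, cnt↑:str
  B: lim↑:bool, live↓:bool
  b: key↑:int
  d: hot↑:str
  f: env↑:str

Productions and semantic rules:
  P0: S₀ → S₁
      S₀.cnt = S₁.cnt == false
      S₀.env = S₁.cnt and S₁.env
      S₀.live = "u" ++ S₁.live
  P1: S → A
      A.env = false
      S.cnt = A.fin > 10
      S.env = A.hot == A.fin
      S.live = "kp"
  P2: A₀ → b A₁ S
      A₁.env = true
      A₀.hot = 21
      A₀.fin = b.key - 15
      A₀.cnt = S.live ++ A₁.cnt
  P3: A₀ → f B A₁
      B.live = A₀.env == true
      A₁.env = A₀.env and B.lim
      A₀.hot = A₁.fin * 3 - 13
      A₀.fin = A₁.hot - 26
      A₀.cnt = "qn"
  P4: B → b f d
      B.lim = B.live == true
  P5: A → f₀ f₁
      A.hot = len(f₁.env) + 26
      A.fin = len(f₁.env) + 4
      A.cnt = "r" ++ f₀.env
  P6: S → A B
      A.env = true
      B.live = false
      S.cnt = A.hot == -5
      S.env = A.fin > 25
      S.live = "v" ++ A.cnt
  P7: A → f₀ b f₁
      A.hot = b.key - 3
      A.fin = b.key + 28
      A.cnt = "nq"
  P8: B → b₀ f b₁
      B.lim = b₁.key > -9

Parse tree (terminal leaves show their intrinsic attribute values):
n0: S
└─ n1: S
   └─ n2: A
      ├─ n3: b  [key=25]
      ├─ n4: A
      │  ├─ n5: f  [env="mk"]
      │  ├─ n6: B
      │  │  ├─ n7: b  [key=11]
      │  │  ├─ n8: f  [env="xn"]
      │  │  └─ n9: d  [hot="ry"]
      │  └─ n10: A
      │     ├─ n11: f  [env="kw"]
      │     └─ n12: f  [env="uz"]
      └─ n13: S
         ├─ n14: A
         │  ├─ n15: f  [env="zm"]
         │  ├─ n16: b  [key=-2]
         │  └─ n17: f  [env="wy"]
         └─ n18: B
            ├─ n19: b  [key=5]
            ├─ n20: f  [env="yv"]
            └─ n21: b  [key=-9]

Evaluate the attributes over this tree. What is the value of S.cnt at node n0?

1. n2.env = false  [false]
2. n3.key = 25  [terminal]
3. n4.env = true  [true]
4. n5.env = "mk"  [terminal]
5. n6.live = true  [A₀.env == true]
6. n7.key = 11  [terminal]
7. n8.env = "xn"  [terminal]
8. n9.hot = "ry"  [terminal]
9. n6.lim = true  [B.live == true]
10. n10.env = true  [A₀.env and B.lim]
11. n11.env = "kw"  [terminal]
12. n12.env = "uz"  [terminal]
13. n10.hot = 28  [len(f₁.env) + 26]
14. n10.fin = 6  [len(f₁.env) + 4]
15. n10.cnt = "rkw"  ["r" ++ f₀.env]
16. n4.hot = 5  [A₁.fin * 3 - 13]
17. n4.fin = 2  [A₁.hot - 26]
18. n4.cnt = "qn"  ["qn"]
19. n14.env = true  [true]
20. n15.env = "zm"  [terminal]
21. n16.key = -2  [terminal]
22. n17.env = "wy"  [terminal]
23. n14.hot = -5  [b.key - 3]
24. n14.fin = 26  [b.key + 28]
25. n14.cnt = "nq"  ["nq"]
26. n18.live = false  [false]
27. n19.key = 5  [terminal]
28. n20.env = "yv"  [terminal]
29. n21.key = -9  [terminal]
30. n18.lim = false  [b₁.key > -9]
31. n13.cnt = true  [A.hot == -5]
32. n13.env = true  [A.fin > 25]
33. n13.live = "vnq"  ["v" ++ A.cnt]
34. n2.hot = 21  [21]
35. n2.fin = 10  [b.key - 15]
36. n2.cnt = "vnqqn"  [S.live ++ A₁.cnt]
37. n1.cnt = false  [A.fin > 10]
38. n1.env = false  [A.hot == A.fin]
39. n1.live = "kp"  ["kp"]
40. n0.cnt = true  [S₁.cnt == false]
41. n0.env = false  [S₁.cnt and S₁.env]
42. n0.live = "ukp"  ["u" ++ S₁.live]

true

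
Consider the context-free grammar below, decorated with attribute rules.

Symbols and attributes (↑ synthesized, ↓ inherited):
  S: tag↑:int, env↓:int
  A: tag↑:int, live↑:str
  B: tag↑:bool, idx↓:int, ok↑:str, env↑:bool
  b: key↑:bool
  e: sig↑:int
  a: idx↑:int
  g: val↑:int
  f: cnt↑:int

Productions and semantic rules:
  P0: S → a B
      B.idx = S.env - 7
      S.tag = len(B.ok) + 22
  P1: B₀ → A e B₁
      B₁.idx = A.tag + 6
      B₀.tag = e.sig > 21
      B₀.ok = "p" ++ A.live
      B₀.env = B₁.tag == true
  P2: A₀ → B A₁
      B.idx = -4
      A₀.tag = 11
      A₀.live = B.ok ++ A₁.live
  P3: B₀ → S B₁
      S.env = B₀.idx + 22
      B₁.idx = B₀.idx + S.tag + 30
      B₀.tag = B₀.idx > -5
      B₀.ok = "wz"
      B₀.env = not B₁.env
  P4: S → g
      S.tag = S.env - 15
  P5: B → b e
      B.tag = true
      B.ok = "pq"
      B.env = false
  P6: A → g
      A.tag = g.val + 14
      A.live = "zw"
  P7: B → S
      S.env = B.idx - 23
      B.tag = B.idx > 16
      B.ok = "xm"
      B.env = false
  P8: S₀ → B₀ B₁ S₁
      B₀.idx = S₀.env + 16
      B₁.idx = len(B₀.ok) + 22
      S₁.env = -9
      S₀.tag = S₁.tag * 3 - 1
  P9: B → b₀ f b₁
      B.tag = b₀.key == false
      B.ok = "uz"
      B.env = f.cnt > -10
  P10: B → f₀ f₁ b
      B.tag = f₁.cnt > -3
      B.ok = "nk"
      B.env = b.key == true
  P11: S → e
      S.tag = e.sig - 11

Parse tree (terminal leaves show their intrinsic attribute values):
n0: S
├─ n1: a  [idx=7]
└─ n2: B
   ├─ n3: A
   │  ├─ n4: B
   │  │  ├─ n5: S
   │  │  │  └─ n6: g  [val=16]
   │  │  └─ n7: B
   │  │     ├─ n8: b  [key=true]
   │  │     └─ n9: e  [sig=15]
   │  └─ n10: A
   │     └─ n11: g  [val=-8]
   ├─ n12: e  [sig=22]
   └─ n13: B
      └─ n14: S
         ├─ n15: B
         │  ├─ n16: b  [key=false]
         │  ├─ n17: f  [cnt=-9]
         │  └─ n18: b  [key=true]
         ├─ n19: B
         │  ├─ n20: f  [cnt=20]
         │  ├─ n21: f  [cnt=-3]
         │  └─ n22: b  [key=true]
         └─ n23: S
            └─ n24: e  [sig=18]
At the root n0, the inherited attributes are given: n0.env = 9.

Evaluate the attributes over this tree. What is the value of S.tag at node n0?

1. n0.env = 9  [given at root]
2. n1.idx = 7  [terminal]
3. n2.idx = 2  [S.env - 7]
4. n4.idx = -4  [-4]
5. n5.env = 18  [B₀.idx + 22]
6. n6.val = 16  [terminal]
7. n5.tag = 3  [S.env - 15]
8. n7.idx = 29  [B₀.idx + S.tag + 30]
9. n8.key = true  [terminal]
10. n9.sig = 15  [terminal]
11. n7.tag = true  [true]
12. n7.ok = "pq"  ["pq"]
13. n7.env = false  [false]
14. n4.tag = true  [B₀.idx > -5]
15. n4.ok = "wz"  ["wz"]
16. n4.env = true  [not B₁.env]
17. n11.val = -8  [terminal]
18. n10.tag = 6  [g.val + 14]
19. n10.live = "zw"  ["zw"]
20. n3.tag = 11  [11]
21. n3.live = "wzzw"  [B.ok ++ A₁.live]
22. n12.sig = 22  [terminal]
23. n13.idx = 17  [A.tag + 6]
24. n14.env = -6  [B.idx - 23]
25. n15.idx = 10  [S₀.env + 16]
26. n16.key = false  [terminal]
27. n17.cnt = -9  [terminal]
28. n18.key = true  [terminal]
29. n15.tag = true  [b₀.key == false]
30. n15.ok = "uz"  ["uz"]
31. n15.env = true  [f.cnt > -10]
32. n19.idx = 24  [len(B₀.ok) + 22]
33. n20.cnt = 20  [terminal]
34. n21.cnt = -3  [terminal]
35. n22.key = true  [terminal]
36. n19.tag = false  [f₁.cnt > -3]
37. n19.ok = "nk"  ["nk"]
38. n19.env = true  [b.key == true]
39. n23.env = -9  [-9]
40. n24.sig = 18  [terminal]
41. n23.tag = 7  [e.sig - 11]
42. n14.tag = 20  [S₁.tag * 3 - 1]
43. n13.tag = true  [B.idx > 16]
44. n13.ok = "xm"  ["xm"]
45. n13.env = false  [false]
46. n2.tag = true  [e.sig > 21]
47. n2.ok = "pwzzw"  ["p" ++ A.live]
48. n2.env = true  [B₁.tag == true]
49. n0.tag = 27  [len(B.ok) + 22]

27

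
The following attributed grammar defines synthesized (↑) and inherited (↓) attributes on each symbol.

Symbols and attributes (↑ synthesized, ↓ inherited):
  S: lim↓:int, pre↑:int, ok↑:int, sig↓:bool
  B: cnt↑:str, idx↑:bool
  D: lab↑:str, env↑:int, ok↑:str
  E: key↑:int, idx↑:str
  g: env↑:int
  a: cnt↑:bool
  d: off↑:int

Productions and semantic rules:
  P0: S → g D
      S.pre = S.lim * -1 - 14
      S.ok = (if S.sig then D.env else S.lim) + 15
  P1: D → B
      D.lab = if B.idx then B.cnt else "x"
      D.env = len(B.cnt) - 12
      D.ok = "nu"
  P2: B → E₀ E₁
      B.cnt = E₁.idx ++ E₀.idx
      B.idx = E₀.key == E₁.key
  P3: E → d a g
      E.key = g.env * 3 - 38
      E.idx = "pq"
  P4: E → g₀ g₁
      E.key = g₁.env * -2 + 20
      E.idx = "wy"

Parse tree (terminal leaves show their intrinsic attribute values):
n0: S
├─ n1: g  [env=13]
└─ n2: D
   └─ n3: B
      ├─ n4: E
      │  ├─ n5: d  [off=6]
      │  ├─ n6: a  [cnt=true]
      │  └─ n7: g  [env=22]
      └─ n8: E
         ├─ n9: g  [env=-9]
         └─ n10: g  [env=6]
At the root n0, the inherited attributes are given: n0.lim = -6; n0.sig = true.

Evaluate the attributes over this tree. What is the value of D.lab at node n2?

1. n0.lim = -6  [given at root]
2. n0.sig = true  [given at root]
3. n1.env = 13  [terminal]
4. n5.off = 6  [terminal]
5. n6.cnt = true  [terminal]
6. n7.env = 22  [terminal]
7. n4.key = 28  [g.env * 3 - 38]
8. n4.idx = "pq"  ["pq"]
9. n9.env = -9  [terminal]
10. n10.env = 6  [terminal]
11. n8.key = 8  [g₁.env * -2 + 20]
12. n8.idx = "wy"  ["wy"]
13. n3.cnt = "wypq"  [E₁.idx ++ E₀.idx]
14. n3.idx = false  [E₀.key == E₁.key]
15. n2.lab = "x"  [if B.idx then B.cnt else "x"]
16. n2.env = -8  [len(B.cnt) - 12]
17. n2.ok = "nu"  ["nu"]
18. n0.pre = -8  [S.lim * -1 - 14]
19. n0.ok = 7  [(if S.sig then D.env else S.lim) + 15]

"x"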